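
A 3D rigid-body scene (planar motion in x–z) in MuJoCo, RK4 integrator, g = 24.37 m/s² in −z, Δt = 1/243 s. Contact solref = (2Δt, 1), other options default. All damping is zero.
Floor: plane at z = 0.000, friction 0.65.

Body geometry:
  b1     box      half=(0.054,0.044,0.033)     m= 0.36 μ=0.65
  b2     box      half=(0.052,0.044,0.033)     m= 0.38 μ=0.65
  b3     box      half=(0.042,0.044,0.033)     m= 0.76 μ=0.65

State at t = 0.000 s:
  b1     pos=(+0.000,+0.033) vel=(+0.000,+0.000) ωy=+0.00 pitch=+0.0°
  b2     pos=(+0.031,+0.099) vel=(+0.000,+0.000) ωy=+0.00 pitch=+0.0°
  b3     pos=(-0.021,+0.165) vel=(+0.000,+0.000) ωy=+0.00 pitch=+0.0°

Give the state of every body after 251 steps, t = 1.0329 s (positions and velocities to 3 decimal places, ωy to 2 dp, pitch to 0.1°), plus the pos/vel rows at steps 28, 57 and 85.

State at t = 1.0329 s:
  b1     pos=(+0.000,+0.033) vel=(+0.000,+0.000) ωy=+0.00 pitch=+0.0°
  b2     pos=(+0.032,+0.099) vel=(+0.000,+0.000) ωy=+0.00 pitch=+0.0°
  b3     pos=(-0.124,+0.033) vel=(+0.000,+0.000) ωy=+0.00 pitch=+180.0°

Key-timestep trajectory:
   step    t(s)  b1.x    b1.z    b1.vx   b1.vz   b2.x    b2.z    b2.vx   b2.vz   b3.x    b3.z    b3.vx   b3.vz 
     28  0.1152   +0.000  +0.033  +0.000  +0.000   +0.031  +0.099  +0.001  +0.000   -0.023  +0.165  -0.032  -0.001
     57  0.2346   +0.000  +0.033  +0.002  +0.000   +0.031  +0.099  +0.005  +0.000   -0.038  +0.160  -0.303  -0.166
     85  0.3498   +0.000  +0.033  +0.000  +0.001   +0.032  +0.099  +0.001  +0.000   -0.098  +0.084  -0.801  -0.928


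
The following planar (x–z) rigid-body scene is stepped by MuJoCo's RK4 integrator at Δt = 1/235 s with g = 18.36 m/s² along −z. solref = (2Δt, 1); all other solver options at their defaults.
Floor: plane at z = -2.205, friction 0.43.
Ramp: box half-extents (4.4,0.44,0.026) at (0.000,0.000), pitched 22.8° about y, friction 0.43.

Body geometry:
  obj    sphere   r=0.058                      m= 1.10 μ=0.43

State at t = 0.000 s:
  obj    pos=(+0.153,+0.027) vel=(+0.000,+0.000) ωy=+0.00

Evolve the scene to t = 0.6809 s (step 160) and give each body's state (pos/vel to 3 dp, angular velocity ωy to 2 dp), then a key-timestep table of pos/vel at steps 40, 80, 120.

State at t = 0.6809 s:
  obj    pos=(+1.239,-0.430) vel=(+3.190,-1.341) ωy=+59.64

Key-timestep trajectory:
   step    t(s)  obj.x    obj.z    obj.vx   obj.vz 
     40  0.1702   +0.221  -0.002  +0.798  -0.335
     80  0.3404   +0.424  -0.087  +1.595  -0.670
    120  0.5106   +0.764  -0.230  +2.392  -1.006


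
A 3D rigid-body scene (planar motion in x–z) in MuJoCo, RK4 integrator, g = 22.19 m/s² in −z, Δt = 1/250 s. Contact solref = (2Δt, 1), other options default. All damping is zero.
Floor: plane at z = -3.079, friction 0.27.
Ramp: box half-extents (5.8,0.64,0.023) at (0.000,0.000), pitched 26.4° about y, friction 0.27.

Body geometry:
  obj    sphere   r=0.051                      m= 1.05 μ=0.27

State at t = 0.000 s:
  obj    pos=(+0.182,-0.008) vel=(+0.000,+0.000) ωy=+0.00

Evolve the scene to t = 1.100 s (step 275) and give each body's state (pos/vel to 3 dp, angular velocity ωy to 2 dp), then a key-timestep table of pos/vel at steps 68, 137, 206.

State at t = 1.100 s:
  obj    pos=(+4.001,-1.904) vel=(+6.944,-3.447) ωy=+151.99

Key-timestep trajectory:
   step    t(s)  obj.x    obj.z    obj.vx   obj.vz 
     68  0.2720   +0.416  -0.124  +1.717  -0.852
    137  0.5480   +1.130  -0.478  +3.459  -1.717
    206  0.8240   +2.325  -1.072  +5.202  -2.582


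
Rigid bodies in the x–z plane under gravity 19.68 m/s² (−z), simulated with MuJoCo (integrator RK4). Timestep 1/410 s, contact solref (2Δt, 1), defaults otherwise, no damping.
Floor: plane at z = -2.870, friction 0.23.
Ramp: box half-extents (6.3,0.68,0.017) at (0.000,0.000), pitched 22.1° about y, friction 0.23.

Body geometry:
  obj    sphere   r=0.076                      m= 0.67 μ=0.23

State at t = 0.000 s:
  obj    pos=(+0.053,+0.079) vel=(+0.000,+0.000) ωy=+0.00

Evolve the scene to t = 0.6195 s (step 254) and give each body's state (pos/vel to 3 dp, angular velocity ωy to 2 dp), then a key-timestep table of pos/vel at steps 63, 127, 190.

State at t = 0.6195 s:
  obj    pos=(+0.993,-0.303) vel=(+3.036,-1.233) ωy=+43.10

Key-timestep trajectory:
   step    t(s)  obj.x    obj.z    obj.vx   obj.vz 
     63  0.1537   +0.111  +0.055  +0.753  -0.306
    127  0.3098   +0.288  -0.017  +1.518  -0.616
    190  0.4634   +0.579  -0.135  +2.271  -0.922


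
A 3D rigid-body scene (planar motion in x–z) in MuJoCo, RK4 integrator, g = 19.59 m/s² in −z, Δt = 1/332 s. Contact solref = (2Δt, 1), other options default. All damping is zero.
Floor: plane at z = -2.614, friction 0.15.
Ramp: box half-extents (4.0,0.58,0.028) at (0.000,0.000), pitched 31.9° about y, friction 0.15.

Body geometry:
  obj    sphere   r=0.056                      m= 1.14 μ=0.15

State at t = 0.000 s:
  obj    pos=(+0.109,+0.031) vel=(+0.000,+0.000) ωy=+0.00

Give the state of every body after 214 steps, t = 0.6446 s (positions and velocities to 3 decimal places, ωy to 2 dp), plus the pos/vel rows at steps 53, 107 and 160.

State at t = 0.6446 s:
  obj    pos=(+1.495,-0.831) vel=(+4.299,-2.678) ωy=+71.76

Key-timestep trajectory:
   step    t(s)  obj.x    obj.z    obj.vx   obj.vz 
     53  0.1596   +0.194  -0.022  +1.072  -0.647
    107  0.3223   +0.455  -0.185  +2.147  -1.345
    160  0.4819   +0.884  -0.451  +3.223  -1.982


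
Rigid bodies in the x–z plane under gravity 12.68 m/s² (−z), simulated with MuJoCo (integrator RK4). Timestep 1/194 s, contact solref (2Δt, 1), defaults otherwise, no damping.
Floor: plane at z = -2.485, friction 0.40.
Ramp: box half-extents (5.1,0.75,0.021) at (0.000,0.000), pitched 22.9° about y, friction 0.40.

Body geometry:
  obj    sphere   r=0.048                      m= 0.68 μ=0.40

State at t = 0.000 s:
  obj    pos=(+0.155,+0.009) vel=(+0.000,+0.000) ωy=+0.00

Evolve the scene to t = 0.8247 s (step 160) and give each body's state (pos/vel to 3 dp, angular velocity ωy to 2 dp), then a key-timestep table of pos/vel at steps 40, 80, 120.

State at t = 0.8247 s:
  obj    pos=(+1.259,-0.457) vel=(+2.678,-1.131) ωy=+60.54

Key-timestep trajectory:
   step    t(s)  obj.x    obj.z    obj.vx   obj.vz 
     40  0.2062   +0.224  -0.020  +0.670  -0.283
     80  0.4124   +0.431  -0.107  +1.339  -0.566
    120  0.6186   +0.776  -0.253  +2.008  -0.848


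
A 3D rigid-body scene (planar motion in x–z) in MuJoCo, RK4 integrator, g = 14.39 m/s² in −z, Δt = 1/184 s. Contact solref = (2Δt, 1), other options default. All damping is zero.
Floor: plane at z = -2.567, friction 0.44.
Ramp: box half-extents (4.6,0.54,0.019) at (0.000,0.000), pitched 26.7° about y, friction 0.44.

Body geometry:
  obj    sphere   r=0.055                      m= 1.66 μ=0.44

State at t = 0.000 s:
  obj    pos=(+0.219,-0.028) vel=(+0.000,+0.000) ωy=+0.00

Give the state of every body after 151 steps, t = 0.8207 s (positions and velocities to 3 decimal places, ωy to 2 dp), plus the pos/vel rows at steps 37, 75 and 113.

State at t = 0.8207 s:
  obj    pos=(+1.609,-0.726) vel=(+3.386,-1.703) ωy=+68.90

Key-timestep trajectory:
   step    t(s)  obj.x    obj.z    obj.vx   obj.vz 
     37  0.2011   +0.303  -0.069  +0.830  -0.417
     75  0.4076   +0.562  -0.200  +1.682  -0.846
    113  0.6141   +0.997  -0.419  +2.534  -1.274


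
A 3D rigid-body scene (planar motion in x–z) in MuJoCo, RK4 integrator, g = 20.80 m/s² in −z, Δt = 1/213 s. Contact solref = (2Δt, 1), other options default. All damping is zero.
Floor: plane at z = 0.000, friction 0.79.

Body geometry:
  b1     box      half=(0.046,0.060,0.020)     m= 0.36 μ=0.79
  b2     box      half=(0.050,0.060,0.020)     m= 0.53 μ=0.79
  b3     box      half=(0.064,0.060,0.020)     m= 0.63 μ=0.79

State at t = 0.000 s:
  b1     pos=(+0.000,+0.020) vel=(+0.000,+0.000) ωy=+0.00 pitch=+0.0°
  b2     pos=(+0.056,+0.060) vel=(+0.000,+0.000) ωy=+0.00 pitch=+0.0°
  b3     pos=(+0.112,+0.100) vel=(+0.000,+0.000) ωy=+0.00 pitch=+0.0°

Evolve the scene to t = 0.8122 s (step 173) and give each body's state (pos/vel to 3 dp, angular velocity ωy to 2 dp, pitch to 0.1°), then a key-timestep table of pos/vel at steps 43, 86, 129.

State at t = 0.8122 s:
  b1     pos=(-0.002,+0.020) vel=(-0.002,+0.000) ωy=+0.00 pitch=+0.0°
  b2     pos=(+0.065,+0.048) vel=(+0.000,-0.001) ωy=-0.04 pitch=+40.7°
  b3     pos=(+0.136,+0.051) vel=(+0.000,-0.001) ωy=-0.02 pitch=+32.6°

Key-timestep trajectory:
   step    t(s)  b1.x    b1.z    b1.vx   b1.vz   b2.x    b2.z    b2.vx   b2.vz   b3.x    b3.z    b3.vx   b3.vz 
     43  0.2019   -0.001  +0.020  -0.002  +0.000   +0.065  +0.048  -0.001  -0.001   +0.136  +0.052  +0.000  -0.001
     86  0.4038   -0.002  +0.020  -0.002  +0.000   +0.065  +0.048  +0.000  -0.001   +0.136  +0.052  +0.000  -0.001
    129  0.6056   -0.002  +0.020  -0.002  +0.000   +0.065  +0.048  +0.000  -0.001   +0.136  +0.051  +0.000  -0.001


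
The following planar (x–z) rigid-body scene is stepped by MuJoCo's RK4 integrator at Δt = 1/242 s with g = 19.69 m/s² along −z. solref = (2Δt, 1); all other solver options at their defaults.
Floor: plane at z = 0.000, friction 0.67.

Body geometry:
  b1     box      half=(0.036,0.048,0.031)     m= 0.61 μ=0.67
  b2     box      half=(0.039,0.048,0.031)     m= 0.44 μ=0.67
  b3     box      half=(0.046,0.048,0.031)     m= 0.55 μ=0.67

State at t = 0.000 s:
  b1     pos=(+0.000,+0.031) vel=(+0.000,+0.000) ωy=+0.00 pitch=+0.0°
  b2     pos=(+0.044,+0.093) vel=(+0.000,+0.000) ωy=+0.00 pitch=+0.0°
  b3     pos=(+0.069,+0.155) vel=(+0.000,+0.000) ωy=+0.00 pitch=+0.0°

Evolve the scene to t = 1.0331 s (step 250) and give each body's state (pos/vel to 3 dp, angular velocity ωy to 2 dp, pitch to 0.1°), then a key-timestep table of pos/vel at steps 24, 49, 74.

State at t = 1.0331 s:
  b1     pos=(+0.000,+0.031) vel=(+0.000,+0.000) ωy=+0.00 pitch=+0.0°
  b2     pos=(+0.080,+0.039) vel=(+0.000,+0.000) ωy=+0.00 pitch=+90.0°
  b3     pos=(+0.251,+0.031) vel=(+0.000,+0.000) ωy=+0.00 pitch=+180.0°

Key-timestep trajectory:
   step    t(s)  b1.x    b1.z    b1.vx   b1.vz   b2.x    b2.z    b2.vx   b2.vz   b3.x    b3.z    b3.vx   b3.vz 
     24  0.0992   +0.000  +0.031  -0.001  +0.000   +0.054  +0.088  +0.223  -0.155   +0.100  +0.137  +0.619  -0.540
     49  0.2025   +0.000  +0.031  +0.000  +0.000   +0.084  +0.039  +0.146  +0.254   +0.178  +0.047  +0.581  +0.377
     74  0.3058   +0.000  +0.031  +0.000  +0.000   +0.080  +0.039  +0.085  -0.039   +0.234  +0.046  +0.621  -0.382


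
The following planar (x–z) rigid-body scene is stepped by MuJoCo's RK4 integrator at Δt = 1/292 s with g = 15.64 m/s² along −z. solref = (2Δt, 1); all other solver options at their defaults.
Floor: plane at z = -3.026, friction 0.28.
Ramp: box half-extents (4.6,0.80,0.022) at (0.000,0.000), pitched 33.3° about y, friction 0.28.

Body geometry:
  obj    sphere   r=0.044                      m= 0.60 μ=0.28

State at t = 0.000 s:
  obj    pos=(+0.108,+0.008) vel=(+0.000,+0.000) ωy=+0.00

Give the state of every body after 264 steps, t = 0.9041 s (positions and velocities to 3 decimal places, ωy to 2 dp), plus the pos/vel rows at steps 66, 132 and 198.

State at t = 0.9041 s:
  obj    pos=(+2.203,-1.368) vel=(+4.635,-3.045) ωy=+126.01

Key-timestep trajectory:
   step    t(s)  obj.x    obj.z    obj.vx   obj.vz 
     66  0.2260   +0.239  -0.078  +1.159  -0.761
    132  0.4521   +0.632  -0.336  +2.318  -1.522
    198  0.6781   +1.287  -0.766  +3.476  -2.284


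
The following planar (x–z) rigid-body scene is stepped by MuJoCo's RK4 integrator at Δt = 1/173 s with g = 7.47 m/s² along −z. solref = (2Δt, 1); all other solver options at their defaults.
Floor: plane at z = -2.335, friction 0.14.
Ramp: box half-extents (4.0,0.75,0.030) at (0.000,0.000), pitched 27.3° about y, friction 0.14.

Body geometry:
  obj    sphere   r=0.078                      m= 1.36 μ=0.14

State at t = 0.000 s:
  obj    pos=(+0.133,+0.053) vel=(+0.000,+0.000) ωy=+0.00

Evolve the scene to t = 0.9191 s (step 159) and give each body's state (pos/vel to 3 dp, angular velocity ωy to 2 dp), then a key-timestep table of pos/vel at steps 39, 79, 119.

State at t = 0.9191 s:
  obj    pos=(+1.070,-0.431) vel=(+2.042,-1.045) ωy=+27.40

Key-timestep trajectory:
   step    t(s)  obj.x    obj.z    obj.vx   obj.vz 
     39  0.2254   +0.189  +0.024  +0.500  -0.258
     79  0.4566   +0.364  -0.067  +1.012  -0.526
    119  0.6879   +0.658  -0.218  +1.524  -0.795


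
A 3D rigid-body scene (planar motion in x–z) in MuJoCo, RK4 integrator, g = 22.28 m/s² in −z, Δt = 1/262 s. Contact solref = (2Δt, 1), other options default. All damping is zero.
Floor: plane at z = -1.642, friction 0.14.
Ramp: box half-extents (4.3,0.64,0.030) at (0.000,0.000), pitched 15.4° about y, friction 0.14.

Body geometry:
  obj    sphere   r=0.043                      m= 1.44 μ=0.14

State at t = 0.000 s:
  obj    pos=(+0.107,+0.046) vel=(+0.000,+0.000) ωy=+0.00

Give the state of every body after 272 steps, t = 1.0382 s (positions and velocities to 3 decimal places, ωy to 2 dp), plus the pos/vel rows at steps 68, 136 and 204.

State at t = 1.0382 s:
  obj    pos=(+2.303,-0.559) vel=(+4.230,-1.165) ωy=+102.02

Key-timestep trajectory:
   step    t(s)  obj.x    obj.z    obj.vx   obj.vz 
     68  0.2595   +0.244  +0.008  +1.058  -0.291
    136  0.5191   +0.656  -0.105  +2.115  -0.583
    204  0.7786   +1.342  -0.294  +3.173  -0.874


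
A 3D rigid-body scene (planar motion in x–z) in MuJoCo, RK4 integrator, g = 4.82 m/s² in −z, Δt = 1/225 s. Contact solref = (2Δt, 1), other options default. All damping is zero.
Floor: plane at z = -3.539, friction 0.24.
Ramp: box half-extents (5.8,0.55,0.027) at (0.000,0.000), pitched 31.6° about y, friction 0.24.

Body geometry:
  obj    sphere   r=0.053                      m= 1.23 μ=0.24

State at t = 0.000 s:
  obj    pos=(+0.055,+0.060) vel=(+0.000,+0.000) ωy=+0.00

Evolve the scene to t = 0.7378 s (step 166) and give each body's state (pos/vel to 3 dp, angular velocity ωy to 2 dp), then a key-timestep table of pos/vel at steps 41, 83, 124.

State at t = 0.7378 s:
  obj    pos=(+0.473,-0.197) vel=(+1.134,-0.697) ωy=+25.10

Key-timestep trajectory:
   step    t(s)  obj.x    obj.z    obj.vx   obj.vz 
     41  0.1822   +0.081  +0.044  +0.280  -0.172
     83  0.3689   +0.160  -0.004  +0.567  -0.349
    124  0.5511   +0.288  -0.084  +0.847  -0.521


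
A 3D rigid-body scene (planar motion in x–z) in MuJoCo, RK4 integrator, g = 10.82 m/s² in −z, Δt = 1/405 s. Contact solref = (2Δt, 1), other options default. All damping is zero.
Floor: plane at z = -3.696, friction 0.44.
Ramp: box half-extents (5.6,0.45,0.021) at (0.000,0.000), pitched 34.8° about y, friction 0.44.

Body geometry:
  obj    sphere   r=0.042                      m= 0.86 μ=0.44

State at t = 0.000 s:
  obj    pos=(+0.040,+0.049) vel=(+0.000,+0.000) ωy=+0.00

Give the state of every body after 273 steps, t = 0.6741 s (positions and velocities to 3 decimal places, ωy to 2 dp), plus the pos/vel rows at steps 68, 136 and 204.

State at t = 0.6741 s:
  obj    pos=(+0.863,-0.523) vel=(+2.442,-1.697) ωy=+70.78

Key-timestep trajectory:
   step    t(s)  obj.x    obj.z    obj.vx   obj.vz 
     68  0.1679   +0.091  +0.013  +0.608  -0.423
    136  0.3358   +0.244  -0.093  +1.216  -0.845
    204  0.5037   +0.500  -0.270  +1.824  -1.268


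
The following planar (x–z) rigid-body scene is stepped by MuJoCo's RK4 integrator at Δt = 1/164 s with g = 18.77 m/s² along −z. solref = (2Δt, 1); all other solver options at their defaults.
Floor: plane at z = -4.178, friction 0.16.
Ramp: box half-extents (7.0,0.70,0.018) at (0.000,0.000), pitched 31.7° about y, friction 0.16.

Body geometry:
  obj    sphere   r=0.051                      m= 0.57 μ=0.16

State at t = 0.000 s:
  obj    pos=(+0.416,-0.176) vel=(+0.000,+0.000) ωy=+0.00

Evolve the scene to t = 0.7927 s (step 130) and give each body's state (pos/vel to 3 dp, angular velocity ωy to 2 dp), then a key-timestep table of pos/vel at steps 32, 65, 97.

State at t = 0.7927 s:
  obj    pos=(+2.370,-1.382) vel=(+4.925,-3.053) ωy=+99.11

Key-timestep trajectory:
   step    t(s)  obj.x    obj.z    obj.vx   obj.vz 
     32  0.1951   +0.534  -0.249  +1.218  -0.738
     65  0.3963   +0.904  -0.477  +2.457  -1.540
     97  0.5915   +1.504  -0.848  +3.655  -2.326


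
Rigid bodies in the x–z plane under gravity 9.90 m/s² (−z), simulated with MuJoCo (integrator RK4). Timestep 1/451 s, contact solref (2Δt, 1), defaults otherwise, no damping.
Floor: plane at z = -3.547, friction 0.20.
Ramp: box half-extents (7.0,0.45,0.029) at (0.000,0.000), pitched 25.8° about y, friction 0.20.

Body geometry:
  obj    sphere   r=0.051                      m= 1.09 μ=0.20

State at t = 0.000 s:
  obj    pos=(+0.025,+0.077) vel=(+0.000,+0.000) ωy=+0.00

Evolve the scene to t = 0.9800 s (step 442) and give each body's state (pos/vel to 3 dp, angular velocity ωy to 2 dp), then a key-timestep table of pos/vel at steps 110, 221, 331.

State at t = 0.9800 s:
  obj    pos=(+1.356,-0.567) vel=(+2.716,-1.313) ωy=+59.14

Key-timestep trajectory:
   step    t(s)  obj.x    obj.z    obj.vx   obj.vz 
    110  0.2439   +0.107  +0.037  +0.676  -0.327
    221  0.4900   +0.358  -0.084  +1.358  -0.656
    331  0.7339   +0.771  -0.284  +2.034  -0.983


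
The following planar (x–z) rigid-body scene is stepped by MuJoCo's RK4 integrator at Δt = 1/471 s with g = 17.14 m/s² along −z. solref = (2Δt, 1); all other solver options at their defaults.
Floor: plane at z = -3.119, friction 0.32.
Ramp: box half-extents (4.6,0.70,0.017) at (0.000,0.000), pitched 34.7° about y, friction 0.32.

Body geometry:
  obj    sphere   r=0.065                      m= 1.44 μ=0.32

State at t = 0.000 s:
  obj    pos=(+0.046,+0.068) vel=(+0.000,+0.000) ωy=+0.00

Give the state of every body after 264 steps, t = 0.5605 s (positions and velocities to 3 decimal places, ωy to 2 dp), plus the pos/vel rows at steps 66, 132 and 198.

State at t = 0.5605 s:
  obj    pos=(+0.946,-0.555) vel=(+3.212,-2.224) ωy=+60.09

Key-timestep trajectory:
   step    t(s)  obj.x    obj.z    obj.vx   obj.vz 
     66  0.1401   +0.102  +0.029  +0.803  -0.556
    132  0.2803   +0.271  -0.088  +1.606  -1.112
    198  0.4204   +0.552  -0.283  +2.409  -1.668


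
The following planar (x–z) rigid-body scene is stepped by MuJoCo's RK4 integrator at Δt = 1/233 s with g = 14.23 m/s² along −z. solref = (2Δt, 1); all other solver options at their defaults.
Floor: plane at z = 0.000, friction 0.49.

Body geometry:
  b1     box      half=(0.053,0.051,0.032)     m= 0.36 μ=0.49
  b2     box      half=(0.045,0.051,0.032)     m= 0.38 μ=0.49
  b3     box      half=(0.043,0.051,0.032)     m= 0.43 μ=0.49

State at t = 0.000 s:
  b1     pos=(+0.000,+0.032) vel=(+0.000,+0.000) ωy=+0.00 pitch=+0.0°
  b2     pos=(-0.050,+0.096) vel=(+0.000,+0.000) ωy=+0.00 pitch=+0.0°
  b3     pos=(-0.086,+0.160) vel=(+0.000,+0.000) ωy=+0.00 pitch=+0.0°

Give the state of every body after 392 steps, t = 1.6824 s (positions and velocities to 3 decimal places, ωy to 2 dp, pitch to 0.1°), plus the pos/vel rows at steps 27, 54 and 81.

State at t = 1.6824 s:
  b1     pos=(+0.000,+0.032) vel=(+0.000,+0.000) ωy=+0.00 pitch=+0.0°
  b2     pos=(-0.095,+0.045) vel=(+0.000,+0.000) ωy=+0.00 pitch=-90.0°
  b3     pos=(-0.268,+0.032) vel=(+0.000,+0.000) ωy=+0.00 pitch=+180.0°

Key-timestep trajectory:
   step    t(s)  b1.x    b1.z    b1.vx   b1.vz   b2.x    b2.z    b2.vx   b2.vz   b3.x    b3.z    b3.vx   b3.vz 
     27  0.1159   +0.000  +0.032  +0.001  +0.000   -0.058  +0.096  -0.163  -0.028   -0.109  +0.148  -0.425  -0.295
     54  0.2318   +0.000  +0.032  +0.000  +0.000   -0.089  +0.062  -0.320  -0.884   -0.174  +0.047  -0.799  -0.547
     81  0.3476   +0.000  +0.032  +0.000  +0.000   -0.095  +0.045  +0.000  +0.000   -0.233  +0.052  -0.442  -0.099


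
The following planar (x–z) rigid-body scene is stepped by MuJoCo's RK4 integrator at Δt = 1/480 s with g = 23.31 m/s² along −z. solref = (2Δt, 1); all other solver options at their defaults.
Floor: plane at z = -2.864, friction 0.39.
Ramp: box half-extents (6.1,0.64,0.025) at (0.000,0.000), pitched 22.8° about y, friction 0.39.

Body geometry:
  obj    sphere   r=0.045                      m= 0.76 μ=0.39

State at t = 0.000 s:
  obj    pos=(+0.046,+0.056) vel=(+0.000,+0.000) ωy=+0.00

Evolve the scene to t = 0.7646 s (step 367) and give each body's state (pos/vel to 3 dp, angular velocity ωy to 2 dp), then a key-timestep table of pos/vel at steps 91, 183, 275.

State at t = 0.7646 s:
  obj    pos=(+1.785,-0.674) vel=(+4.548,-1.912) ωy=+109.62

Key-timestep trajectory:
   step    t(s)  obj.x    obj.z    obj.vx   obj.vz 
     91  0.1896   +0.153  +0.012  +1.128  -0.474
    183  0.3812   +0.479  -0.125  +2.268  -0.953
    275  0.5729   +1.022  -0.354  +3.408  -1.432


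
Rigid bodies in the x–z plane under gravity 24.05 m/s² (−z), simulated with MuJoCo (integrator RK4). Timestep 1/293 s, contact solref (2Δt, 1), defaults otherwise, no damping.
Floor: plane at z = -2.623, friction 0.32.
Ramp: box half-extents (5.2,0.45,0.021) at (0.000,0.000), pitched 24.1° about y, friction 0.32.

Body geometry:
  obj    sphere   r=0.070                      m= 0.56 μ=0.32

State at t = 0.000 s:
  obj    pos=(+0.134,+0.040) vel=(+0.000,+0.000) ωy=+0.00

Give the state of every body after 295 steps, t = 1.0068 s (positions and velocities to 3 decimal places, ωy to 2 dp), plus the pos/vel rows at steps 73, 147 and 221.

State at t = 1.0068 s:
  obj    pos=(+3.380,-1.412) vel=(+6.447,-2.884) ωy=+100.88

Key-timestep trajectory:
   step    t(s)  obj.x    obj.z    obj.vx   obj.vz 
     73  0.2491   +0.333  -0.049  +1.596  -0.714
    147  0.5017   +0.940  -0.321  +3.213  -1.437
    221  0.7543   +1.956  -0.775  +4.830  -2.160


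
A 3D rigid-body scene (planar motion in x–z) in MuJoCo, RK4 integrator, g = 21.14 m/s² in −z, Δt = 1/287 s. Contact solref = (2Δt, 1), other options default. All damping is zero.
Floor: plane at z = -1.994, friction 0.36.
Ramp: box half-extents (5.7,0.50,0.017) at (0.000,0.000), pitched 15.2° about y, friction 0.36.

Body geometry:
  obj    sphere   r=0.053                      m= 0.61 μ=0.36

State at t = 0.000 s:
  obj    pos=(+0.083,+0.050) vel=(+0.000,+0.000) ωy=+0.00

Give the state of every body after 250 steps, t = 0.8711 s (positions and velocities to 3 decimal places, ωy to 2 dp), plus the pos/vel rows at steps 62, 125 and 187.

State at t = 0.8711 s:
  obj    pos=(+1.533,-0.344) vel=(+3.328,-0.904) ωy=+65.06

Key-timestep trajectory:
   step    t(s)  obj.x    obj.z    obj.vx   obj.vz 
     62  0.2160   +0.172  +0.026  +0.825  -0.224
    125  0.4355   +0.445  -0.048  +1.664  -0.452
    187  0.6516   +0.894  -0.170  +2.489  -0.676


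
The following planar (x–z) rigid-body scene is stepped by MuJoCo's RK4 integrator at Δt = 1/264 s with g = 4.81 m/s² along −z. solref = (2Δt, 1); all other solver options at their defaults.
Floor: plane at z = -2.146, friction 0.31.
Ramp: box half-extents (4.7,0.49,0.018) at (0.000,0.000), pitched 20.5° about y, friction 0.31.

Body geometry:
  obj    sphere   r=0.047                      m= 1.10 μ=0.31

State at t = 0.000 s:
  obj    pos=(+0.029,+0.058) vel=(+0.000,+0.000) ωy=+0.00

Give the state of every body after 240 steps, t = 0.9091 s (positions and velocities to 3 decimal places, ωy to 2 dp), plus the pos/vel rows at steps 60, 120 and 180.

State at t = 0.9091 s:
  obj    pos=(+0.495,-0.116) vel=(+1.025,-0.383) ωy=+23.27

Key-timestep trajectory:
   step    t(s)  obj.x    obj.z    obj.vx   obj.vz 
     60  0.2273   +0.058  +0.048  +0.256  -0.096
    120  0.4545   +0.146  +0.015  +0.512  -0.192
    180  0.6818   +0.291  -0.039  +0.768  -0.287


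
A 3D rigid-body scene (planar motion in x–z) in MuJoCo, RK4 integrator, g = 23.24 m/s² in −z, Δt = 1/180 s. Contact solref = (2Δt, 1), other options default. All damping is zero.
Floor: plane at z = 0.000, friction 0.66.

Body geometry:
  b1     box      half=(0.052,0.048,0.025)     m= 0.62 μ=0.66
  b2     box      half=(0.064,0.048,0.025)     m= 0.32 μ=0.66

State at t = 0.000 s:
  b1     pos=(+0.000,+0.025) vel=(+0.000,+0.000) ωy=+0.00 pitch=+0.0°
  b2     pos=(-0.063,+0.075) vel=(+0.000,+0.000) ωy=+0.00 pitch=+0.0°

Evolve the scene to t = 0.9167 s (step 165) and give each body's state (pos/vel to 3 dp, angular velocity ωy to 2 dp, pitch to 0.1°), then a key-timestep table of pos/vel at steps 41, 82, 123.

State at t = 0.9167 s:
  b1     pos=(+0.000,+0.025) vel=(+0.000,+0.000) ωy=+0.00 pitch=+0.0°
  b2     pos=(-0.076,+0.062) vel=(-0.001,-0.001) ωy=+0.02 pitch=-42.5°

Key-timestep trajectory:
   step    t(s)  b1.x    b1.z    b1.vx   b1.vz   b2.x    b2.z    b2.vx   b2.vz 
     41  0.2278   +0.000  +0.025  +0.001  +0.000   -0.075  +0.062  -0.028  +0.010
     82  0.4556   +0.000  +0.025  +0.000  +0.000   -0.076  +0.062  -0.001  -0.001
    123  0.6833   +0.000  +0.025  +0.000  +0.000   -0.076  +0.062  -0.001  -0.001


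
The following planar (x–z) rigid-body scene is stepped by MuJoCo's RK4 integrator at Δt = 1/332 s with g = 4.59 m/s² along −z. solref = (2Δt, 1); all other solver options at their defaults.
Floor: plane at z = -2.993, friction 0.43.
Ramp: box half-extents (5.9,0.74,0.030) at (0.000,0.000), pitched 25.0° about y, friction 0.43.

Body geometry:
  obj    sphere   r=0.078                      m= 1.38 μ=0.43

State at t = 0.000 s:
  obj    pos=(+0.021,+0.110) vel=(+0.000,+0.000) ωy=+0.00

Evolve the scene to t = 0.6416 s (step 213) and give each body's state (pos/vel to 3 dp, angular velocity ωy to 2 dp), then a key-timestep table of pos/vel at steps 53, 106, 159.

State at t = 0.6416 s:
  obj    pos=(+0.279,-0.011) vel=(+0.806,-0.376) ωy=+11.39

Key-timestep trajectory:
   step    t(s)  obj.x    obj.z    obj.vx   obj.vz 
     53  0.1596   +0.037  +0.102  +0.201  -0.094
    106  0.3193   +0.085  +0.080  +0.401  -0.187
    159  0.4789   +0.165  +0.042  +0.601  -0.280


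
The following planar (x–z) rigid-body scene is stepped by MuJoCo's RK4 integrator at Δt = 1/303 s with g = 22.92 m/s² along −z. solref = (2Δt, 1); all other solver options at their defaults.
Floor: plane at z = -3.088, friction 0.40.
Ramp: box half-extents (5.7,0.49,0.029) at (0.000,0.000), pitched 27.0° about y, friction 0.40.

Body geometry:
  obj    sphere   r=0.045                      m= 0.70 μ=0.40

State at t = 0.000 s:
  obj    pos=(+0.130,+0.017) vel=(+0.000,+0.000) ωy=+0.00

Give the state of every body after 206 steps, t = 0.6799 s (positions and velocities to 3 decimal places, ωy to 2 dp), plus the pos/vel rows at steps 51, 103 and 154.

State at t = 0.6799 s:
  obj    pos=(+1.661,-0.763) vel=(+4.502,-2.294) ωy=+112.27

Key-timestep trajectory:
   step    t(s)  obj.x    obj.z    obj.vx   obj.vz 
     51  0.1683   +0.224  -0.031  +1.115  -0.568
    103  0.3399   +0.513  -0.178  +2.251  -1.147
    154  0.5083   +0.985  -0.419  +3.366  -1.715


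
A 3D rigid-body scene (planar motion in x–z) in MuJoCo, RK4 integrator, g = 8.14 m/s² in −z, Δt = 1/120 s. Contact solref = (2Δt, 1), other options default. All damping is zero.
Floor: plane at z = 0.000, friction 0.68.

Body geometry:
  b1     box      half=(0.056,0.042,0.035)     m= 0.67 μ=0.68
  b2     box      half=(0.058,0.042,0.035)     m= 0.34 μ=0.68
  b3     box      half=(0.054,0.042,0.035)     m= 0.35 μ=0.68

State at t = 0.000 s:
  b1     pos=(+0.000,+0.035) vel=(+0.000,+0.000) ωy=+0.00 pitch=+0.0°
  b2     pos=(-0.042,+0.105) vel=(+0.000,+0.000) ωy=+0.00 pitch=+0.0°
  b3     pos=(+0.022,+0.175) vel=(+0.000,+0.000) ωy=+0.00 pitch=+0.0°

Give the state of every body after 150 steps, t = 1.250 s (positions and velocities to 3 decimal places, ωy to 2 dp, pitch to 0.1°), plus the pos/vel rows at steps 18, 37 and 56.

State at t = 1.250 s:
  b1     pos=(+0.000,+0.035) vel=(+0.000,+0.000) ωy=+0.00 pitch=+0.0°
  b2     pos=(-0.042,+0.105) vel=(+0.000,+0.000) ωy=+0.00 pitch=+0.0°
  b3     pos=(+0.149,+0.035) vel=(+0.000,+0.000) ωy=+0.00 pitch=+180.0°

Key-timestep trajectory:
   step    t(s)  b1.x    b1.z    b1.vx   b1.vz   b2.x    b2.z    b2.vx   b2.vz   b3.x    b3.z    b3.vx   b3.vz 
     18  0.1500   +0.000  +0.035  +0.000  +0.000   -0.042  +0.105  -0.001  +0.000   +0.030  +0.172  +0.130  -0.056
     37  0.3083   +0.000  +0.035  -0.001  -0.001   -0.042  +0.105  +0.000  -0.001   +0.065  +0.124  +0.454  -0.182
     56  0.4667   +0.000  +0.035  +0.000  +0.000   -0.042  +0.105  +0.000  +0.000   +0.145  +0.036  +0.682  -0.828


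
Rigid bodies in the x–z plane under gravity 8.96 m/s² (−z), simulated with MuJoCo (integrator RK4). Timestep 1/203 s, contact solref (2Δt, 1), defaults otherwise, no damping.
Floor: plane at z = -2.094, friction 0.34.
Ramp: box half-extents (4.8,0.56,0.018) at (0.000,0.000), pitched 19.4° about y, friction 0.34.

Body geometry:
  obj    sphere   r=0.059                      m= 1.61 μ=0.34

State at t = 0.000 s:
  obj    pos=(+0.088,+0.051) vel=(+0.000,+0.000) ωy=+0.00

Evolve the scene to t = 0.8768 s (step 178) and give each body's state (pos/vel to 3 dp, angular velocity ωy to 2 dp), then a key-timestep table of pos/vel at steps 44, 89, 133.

State at t = 0.8768 s:
  obj    pos=(+0.859,-0.221) vel=(+1.758,-0.619) ωy=+31.59

Key-timestep trajectory:
   step    t(s)  obj.x    obj.z    obj.vx   obj.vz 
     44  0.2167   +0.135  +0.034  +0.435  -0.153
     89  0.4384   +0.281  -0.017  +0.879  -0.310
    133  0.6552   +0.518  -0.101  +1.314  -0.463


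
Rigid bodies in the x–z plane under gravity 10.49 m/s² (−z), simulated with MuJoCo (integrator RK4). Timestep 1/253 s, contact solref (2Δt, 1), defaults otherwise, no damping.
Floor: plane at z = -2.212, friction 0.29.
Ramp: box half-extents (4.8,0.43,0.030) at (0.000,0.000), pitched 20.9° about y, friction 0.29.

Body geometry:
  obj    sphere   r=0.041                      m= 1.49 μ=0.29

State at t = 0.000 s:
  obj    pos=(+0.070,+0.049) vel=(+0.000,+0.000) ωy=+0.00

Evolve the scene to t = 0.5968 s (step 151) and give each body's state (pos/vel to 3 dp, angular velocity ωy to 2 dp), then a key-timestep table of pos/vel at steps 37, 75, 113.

State at t = 0.5968 s:
  obj    pos=(+0.515,-0.121) vel=(+1.490,-0.569) ωy=+38.90

Key-timestep trajectory:
   step    t(s)  obj.x    obj.z    obj.vx   obj.vz 
     37  0.1462   +0.097  +0.039  +0.365  -0.139
     75  0.2964   +0.180  +0.007  +0.740  -0.283
    113  0.4466   +0.319  -0.046  +1.115  -0.426


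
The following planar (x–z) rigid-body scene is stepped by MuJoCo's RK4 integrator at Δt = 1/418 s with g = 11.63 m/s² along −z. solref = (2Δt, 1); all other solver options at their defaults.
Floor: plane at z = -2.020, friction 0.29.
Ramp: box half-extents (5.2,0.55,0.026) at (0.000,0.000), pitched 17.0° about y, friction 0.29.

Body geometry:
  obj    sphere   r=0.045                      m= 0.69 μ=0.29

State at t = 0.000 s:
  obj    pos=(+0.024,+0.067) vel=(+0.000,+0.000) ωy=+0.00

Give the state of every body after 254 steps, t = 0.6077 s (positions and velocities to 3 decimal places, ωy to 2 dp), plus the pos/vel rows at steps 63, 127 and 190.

State at t = 0.6077 s:
  obj    pos=(+0.453,-0.064) vel=(+1.411,-0.432) ωy=+32.79

Key-timestep trajectory:
   step    t(s)  obj.x    obj.z    obj.vx   obj.vz 
     63  0.1507   +0.050  +0.059  +0.350  -0.107
    127  0.3038   +0.131  +0.034  +0.706  -0.216
    190  0.4545   +0.264  -0.006  +1.056  -0.323


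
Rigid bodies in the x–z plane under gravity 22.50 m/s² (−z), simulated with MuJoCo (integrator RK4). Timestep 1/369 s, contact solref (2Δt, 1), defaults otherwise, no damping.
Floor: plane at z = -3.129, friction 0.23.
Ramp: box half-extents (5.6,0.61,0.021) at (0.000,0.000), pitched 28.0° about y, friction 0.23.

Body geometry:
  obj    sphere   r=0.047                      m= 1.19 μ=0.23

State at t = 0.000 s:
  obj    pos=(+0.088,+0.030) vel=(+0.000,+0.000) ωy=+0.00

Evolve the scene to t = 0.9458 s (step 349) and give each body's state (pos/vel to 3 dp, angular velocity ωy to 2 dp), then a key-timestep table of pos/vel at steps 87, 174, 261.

State at t = 0.9458 s:
  obj    pos=(+3.068,-1.554) vel=(+6.301,-3.350) ωy=+151.81

Key-timestep trajectory:
   step    t(s)  obj.x    obj.z    obj.vx   obj.vz 
     87  0.2358   +0.273  -0.068  +1.571  -0.835
    174  0.4715   +0.829  -0.364  +3.142  -1.670
    261  0.7073   +1.755  -0.856  +4.712  -2.506


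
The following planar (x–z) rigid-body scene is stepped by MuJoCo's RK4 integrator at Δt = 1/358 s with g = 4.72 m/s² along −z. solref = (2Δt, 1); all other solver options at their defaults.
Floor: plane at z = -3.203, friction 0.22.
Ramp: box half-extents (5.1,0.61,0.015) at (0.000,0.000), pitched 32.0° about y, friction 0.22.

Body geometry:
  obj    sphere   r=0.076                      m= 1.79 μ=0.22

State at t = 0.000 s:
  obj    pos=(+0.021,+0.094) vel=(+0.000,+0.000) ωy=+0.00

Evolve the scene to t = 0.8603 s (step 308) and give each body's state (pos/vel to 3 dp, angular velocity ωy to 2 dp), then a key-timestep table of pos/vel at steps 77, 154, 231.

State at t = 0.8603 s:
  obj    pos=(+0.582,-0.256) vel=(+1.304,-0.815) ωy=+20.22

Key-timestep trajectory:
   step    t(s)  obj.x    obj.z    obj.vx   obj.vz 
     77  0.2151   +0.056  +0.072  +0.326  -0.204
    154  0.4302   +0.161  +0.007  +0.652  -0.407
    231  0.6453   +0.337  -0.103  +0.978  -0.611


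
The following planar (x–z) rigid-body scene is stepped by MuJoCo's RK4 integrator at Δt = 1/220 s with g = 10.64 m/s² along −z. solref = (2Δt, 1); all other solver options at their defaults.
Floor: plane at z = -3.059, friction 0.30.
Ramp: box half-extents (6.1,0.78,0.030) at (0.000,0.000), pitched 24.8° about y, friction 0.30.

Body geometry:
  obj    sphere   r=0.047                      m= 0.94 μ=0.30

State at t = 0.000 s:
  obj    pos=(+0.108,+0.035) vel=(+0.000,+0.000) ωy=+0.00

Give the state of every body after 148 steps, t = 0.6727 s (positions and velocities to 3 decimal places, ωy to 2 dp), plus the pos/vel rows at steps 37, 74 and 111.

State at t = 0.6727 s:
  obj    pos=(+0.763,-0.268) vel=(+1.947,-0.900) ωy=+45.62

Key-timestep trajectory:
   step    t(s)  obj.x    obj.z    obj.vx   obj.vz 
     37  0.1682   +0.149  +0.016  +0.487  -0.225
     74  0.3364   +0.272  -0.041  +0.974  -0.450
    111  0.5045   +0.476  -0.135  +1.460  -0.675


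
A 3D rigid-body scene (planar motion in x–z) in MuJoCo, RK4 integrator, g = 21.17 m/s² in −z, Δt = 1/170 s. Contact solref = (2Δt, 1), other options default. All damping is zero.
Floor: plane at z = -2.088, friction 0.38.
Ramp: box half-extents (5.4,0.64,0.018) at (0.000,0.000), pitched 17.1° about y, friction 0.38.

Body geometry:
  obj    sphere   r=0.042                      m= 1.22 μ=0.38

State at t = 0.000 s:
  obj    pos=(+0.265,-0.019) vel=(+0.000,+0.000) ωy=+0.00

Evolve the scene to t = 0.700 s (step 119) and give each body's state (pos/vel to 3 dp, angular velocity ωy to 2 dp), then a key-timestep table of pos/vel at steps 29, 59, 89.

State at t = 0.700 s:
  obj    pos=(+1.306,-0.339) vel=(+2.975,-0.915) ωy=+74.09

Key-timestep trajectory:
   step    t(s)  obj.x    obj.z    obj.vx   obj.vz 
     29  0.1706   +0.327  -0.038  +0.725  -0.223
     59  0.3471   +0.521  -0.098  +1.475  -0.454
     89  0.5235   +0.847  -0.198  +2.225  -0.684


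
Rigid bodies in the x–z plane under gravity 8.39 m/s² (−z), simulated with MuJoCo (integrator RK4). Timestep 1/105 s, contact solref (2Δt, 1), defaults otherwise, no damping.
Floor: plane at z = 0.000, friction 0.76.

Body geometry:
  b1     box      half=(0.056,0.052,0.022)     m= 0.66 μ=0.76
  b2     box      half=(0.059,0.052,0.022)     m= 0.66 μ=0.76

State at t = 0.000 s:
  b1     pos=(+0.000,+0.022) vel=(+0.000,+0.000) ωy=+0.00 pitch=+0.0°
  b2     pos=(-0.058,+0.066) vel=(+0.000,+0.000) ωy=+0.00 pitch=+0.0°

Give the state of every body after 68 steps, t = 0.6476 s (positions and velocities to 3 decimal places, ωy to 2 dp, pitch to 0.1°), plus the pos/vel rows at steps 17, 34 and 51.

State at t = 0.6476 s:
  b1     pos=(+0.000,+0.022) vel=(+0.002,+0.000) ωy=+0.00 pitch=+0.0°
  b2     pos=(-0.072,+0.058) vel=(+0.009,+0.003) ωy=+0.22 pitch=-47.4°

Key-timestep trajectory:
   step    t(s)  b1.x    b1.z    b1.vx   b1.vz   b2.x    b2.z    b2.vx   b2.vz 
     17  0.1619   +0.000  +0.022  +0.000  +0.000   -0.061  +0.065  -0.049  -0.011
     34  0.3238   +0.000  +0.022  +0.000  +0.001   -0.077  +0.058  -0.103  +0.088
     51  0.4857   +0.000  +0.022  +0.000  +0.000   -0.075  +0.059  +0.140  -0.048


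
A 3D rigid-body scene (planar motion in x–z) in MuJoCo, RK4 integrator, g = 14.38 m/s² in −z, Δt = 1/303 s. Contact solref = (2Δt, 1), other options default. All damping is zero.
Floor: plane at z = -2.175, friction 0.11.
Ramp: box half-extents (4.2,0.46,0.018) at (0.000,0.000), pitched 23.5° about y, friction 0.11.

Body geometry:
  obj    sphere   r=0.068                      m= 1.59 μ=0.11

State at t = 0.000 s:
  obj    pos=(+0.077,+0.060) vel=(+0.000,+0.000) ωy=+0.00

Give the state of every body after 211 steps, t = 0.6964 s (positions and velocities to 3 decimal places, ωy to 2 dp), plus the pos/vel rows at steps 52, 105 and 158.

State at t = 0.6964 s:
  obj    pos=(+1.030,-0.354) vel=(+2.733,-1.201) ωy=+37.05

Key-timestep trajectory:
   step    t(s)  obj.x    obj.z    obj.vx   obj.vz 
     52  0.1716   +0.135  +0.035  +0.676  -0.291
    105  0.3465   +0.313  -0.042  +1.367  -0.576
    158  0.5215   +0.612  -0.172  +2.048  -0.893


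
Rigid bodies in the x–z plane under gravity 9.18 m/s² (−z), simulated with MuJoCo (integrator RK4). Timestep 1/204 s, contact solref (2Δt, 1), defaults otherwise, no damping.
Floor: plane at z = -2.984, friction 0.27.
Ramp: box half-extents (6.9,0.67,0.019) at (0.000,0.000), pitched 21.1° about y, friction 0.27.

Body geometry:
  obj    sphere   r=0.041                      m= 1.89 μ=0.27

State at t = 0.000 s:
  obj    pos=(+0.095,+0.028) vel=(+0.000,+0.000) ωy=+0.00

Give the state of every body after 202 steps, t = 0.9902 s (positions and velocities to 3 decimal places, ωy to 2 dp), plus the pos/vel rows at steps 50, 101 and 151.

State at t = 0.9902 s:
  obj    pos=(+1.175,-0.389) vel=(+2.181,-0.841) ωy=+57.00

Key-timestep trajectory:
   step    t(s)  obj.x    obj.z    obj.vx   obj.vz 
     50  0.2451   +0.161  +0.002  +0.540  -0.208
    101  0.4951   +0.365  -0.076  +1.090  -0.421
    151  0.7402   +0.698  -0.205  +1.630  -0.629


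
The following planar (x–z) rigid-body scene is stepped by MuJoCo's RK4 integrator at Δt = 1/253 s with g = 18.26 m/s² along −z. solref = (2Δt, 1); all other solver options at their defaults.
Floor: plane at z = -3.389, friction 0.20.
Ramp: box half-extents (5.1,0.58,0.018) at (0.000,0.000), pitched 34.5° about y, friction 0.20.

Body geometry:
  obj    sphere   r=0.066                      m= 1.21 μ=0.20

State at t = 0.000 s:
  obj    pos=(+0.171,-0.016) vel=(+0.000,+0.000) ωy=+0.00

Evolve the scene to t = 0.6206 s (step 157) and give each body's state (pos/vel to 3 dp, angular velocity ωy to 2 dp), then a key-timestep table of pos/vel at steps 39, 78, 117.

State at t = 0.6206 s:
  obj    pos=(+1.344,-0.822) vel=(+3.779,-2.597) ωy=+69.43

Key-timestep trajectory:
   step    t(s)  obj.x    obj.z    obj.vx   obj.vz 
     39  0.1542   +0.244  -0.066  +0.939  -0.645
     78  0.3083   +0.461  -0.215  +1.878  -1.290
    117  0.4625   +0.822  -0.463  +2.816  -1.935


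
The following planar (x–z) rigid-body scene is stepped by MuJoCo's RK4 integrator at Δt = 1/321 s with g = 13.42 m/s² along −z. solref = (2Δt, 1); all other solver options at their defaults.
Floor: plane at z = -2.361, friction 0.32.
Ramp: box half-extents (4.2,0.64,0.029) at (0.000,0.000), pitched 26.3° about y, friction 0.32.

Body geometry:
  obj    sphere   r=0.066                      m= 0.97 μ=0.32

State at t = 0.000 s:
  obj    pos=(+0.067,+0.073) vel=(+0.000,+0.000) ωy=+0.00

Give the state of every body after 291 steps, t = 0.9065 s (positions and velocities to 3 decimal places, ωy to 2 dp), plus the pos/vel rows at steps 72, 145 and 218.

State at t = 0.9065 s:
  obj    pos=(+1.632,-0.700) vel=(+3.452,-1.706) ωy=+58.33

Key-timestep trajectory:
   step    t(s)  obj.x    obj.z    obj.vx   obj.vz 
     72  0.2243   +0.163  +0.026  +0.854  -0.422
    145  0.4517   +0.455  -0.119  +1.720  -0.850
    218  0.6791   +0.945  -0.361  +2.586  -1.278
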